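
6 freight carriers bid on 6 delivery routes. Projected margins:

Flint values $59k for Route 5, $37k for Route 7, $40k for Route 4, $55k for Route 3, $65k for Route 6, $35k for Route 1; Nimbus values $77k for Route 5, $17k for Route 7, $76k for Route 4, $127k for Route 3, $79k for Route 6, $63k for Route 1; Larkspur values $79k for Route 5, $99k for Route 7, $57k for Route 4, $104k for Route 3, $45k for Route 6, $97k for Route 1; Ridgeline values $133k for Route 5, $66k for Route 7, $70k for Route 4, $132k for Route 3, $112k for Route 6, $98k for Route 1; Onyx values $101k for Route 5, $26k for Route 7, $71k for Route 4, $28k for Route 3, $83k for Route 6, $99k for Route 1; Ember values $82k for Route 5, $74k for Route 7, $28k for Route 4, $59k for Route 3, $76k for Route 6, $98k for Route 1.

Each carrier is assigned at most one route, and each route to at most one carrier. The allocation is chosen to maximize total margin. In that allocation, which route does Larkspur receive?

Larkspur receives Route 7.

Optimal: Flint→Route 6 ($65k), Nimbus→Route 3 ($127k), Larkspur→Route 7 ($99k), Ridgeline→Route 5 ($133k), Onyx→Route 4 ($71k), Ember→Route 1 ($98k) — total 65+127+99+133+71+98 = $593k.
Row-greedy (each carrier in turn takes its best remaining route) gives $551k, worse by 42.
Swapping Onyx↔Ridgeline (Onyx→Route 5 $101k, Ridgeline→Route 4 $70k) loses 33.
Larkspur's own top route is Route 3 ($104k), but forcing Larkspur→Route 3 and reassigning the rest optimally gives only $551k — worse by 42.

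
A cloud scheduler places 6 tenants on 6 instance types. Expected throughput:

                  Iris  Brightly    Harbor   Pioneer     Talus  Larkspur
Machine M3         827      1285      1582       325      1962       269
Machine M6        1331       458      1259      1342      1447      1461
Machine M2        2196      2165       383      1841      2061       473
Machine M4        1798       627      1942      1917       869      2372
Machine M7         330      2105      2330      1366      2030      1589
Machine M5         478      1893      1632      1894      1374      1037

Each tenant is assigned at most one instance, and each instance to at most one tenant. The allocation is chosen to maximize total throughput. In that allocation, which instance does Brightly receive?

Optimal: Iris→Machine M2 (2196 ops/s), Brightly→Machine M5 (1893 ops/s), Harbor→Machine M7 (2330 ops/s), Pioneer→Machine M6 (1342 ops/s), Talus→Machine M3 (1962 ops/s), Larkspur→Machine M4 (2372 ops/s) — total 2196+1893+2330+1342+1962+2372 = 12095 ops/s.
Row-greedy (each tenant in turn takes its best remaining instance) gives 11560 ops/s, worse by 535.
Swapping Talus↔Larkspur (Talus→Machine M4 869 ops/s, Larkspur→Machine M3 269 ops/s) loses 3196.
Brightly's own top instance is Machine M2 (2165 ops/s), but forcing Brightly→Machine M2 and reassigning the rest optimally gives only 12054 ops/s — worse by 41.

Brightly receives Machine M5.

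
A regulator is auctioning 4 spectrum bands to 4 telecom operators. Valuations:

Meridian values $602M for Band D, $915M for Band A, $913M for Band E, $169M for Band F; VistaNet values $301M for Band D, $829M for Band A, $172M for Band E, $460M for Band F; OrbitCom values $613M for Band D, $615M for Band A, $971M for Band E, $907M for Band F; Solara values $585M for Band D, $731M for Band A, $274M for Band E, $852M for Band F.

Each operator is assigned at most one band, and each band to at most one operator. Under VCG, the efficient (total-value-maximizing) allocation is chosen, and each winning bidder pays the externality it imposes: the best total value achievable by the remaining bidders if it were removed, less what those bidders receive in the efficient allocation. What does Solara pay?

Efficient allocation: Meridian→Band D ($602M), VistaNet→Band A ($829M), OrbitCom→Band E ($971M), Solara→Band F ($852M); total welfare W = $3254M.
Solara receives Band F at value $852M, so the others get W − 852 = $2402M.
Without Solara: best allocation of the remaining 3 bidders over all 4 bands is Meridian→Band E ($913M), VistaNet→Band A ($829M), OrbitCom→Band F ($907M), total $2649M.
VCG payment = (others' best without Solara) − (others' welfare with Solara) = 2649 − 2402 = $247M.

Solara pays $247M.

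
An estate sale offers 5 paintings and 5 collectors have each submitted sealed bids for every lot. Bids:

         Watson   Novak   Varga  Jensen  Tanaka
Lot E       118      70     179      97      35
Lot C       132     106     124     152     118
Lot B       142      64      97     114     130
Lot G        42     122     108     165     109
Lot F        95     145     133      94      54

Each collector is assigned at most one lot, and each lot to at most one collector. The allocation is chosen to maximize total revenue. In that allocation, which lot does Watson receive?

Optimal: Watson→Lot C ($132), Novak→Lot F ($145), Varga→Lot E ($179), Jensen→Lot G ($165), Tanaka→Lot B ($130) — total 132+145+179+165+130 = $751.
Row-greedy (each collector in turn takes its best remaining lot) gives $749, worse by 2.
Swapping Tanaka↔Varga (Tanaka→Lot E $35, Varga→Lot B $97) loses 177.
Watson's own top lot is Lot B ($142), but forcing Watson→Lot B and reassigning the rest optimally gives only $749 — worse by 2.

Watson receives Lot C.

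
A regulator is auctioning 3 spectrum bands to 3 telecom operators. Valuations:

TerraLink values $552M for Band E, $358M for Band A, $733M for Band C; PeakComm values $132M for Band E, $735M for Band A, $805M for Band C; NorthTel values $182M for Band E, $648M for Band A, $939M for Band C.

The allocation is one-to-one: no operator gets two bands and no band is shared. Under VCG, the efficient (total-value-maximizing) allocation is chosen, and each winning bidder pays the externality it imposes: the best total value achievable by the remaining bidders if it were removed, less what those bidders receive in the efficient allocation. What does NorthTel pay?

Efficient allocation: TerraLink→Band E ($552M), PeakComm→Band A ($735M), NorthTel→Band C ($939M); total welfare W = $2226M.
NorthTel receives Band C at value $939M, so the others get W − 939 = $1287M.
Without NorthTel: best allocation of the remaining 2 bidders over all 3 bands is TerraLink→Band C ($733M), PeakComm→Band A ($735M), total $1468M.
VCG payment = (others' best without NorthTel) − (others' welfare with NorthTel) = 1468 − 1287 = $181M.

NorthTel pays $181M.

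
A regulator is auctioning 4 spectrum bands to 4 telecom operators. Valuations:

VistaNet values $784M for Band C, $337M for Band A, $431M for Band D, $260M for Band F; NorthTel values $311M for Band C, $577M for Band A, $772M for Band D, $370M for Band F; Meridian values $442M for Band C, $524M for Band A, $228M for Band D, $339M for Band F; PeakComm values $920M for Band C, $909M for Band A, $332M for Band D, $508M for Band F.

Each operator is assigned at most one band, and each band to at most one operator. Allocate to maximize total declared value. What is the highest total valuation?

This is the linear assignment problem.
Optimal: VistaNet→Band C ($784M), NorthTel→Band D ($772M), Meridian→Band F ($339M), PeakComm→Band A ($909M) — total 784+772+339+909 = $2804M.
Column-greedy (each band in turn goes to its best remaining operator) gives $2267M, worse by 537.
Next-best assignment: VistaNet→Band C, NorthTel→Band D, Meridian→Band A, PeakComm→Band F = $2588M.

Maximum total: $2804M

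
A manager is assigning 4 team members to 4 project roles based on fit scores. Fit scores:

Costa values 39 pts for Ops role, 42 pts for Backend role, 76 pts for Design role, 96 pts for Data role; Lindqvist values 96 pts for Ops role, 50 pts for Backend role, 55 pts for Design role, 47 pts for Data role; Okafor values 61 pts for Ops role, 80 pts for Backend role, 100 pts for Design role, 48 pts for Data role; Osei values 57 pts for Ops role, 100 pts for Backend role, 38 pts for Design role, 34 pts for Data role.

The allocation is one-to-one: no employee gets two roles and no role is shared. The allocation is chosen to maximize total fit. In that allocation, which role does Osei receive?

Osei receives Backend role.

Optimal: Costa→Data role (96 pts), Lindqvist→Ops role (96 pts), Okafor→Design role (100 pts), Osei→Backend role (100 pts) — total 96+96+100+100 = 392 pts.
Swapping Okafor↔Lindqvist (Okafor→Ops role 61 pts, Lindqvist→Design role 55 pts) loses 80.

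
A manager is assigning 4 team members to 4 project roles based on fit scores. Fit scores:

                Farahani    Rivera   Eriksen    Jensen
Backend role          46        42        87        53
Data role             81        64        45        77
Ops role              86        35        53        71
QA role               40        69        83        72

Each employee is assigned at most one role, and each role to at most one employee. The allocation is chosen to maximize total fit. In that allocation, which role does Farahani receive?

Optimal: Farahani→Ops role (86 pts), Rivera→QA role (69 pts), Eriksen→Backend role (87 pts), Jensen→Data role (77 pts) — total 86+69+87+77 = 319 pts.
Column-greedy (each role in turn goes to its best remaining employee) gives 308 pts, worse by 11.
Next-best assignment: Farahani→Ops role, Rivera→Data role, Eriksen→Backend role, Jensen→QA role = 309 pts.
Swapping Farahani↔Eriksen (Farahani→Backend role 46 pts, Eriksen→Ops role 53 pts) loses 74.
No other one-to-one assignment exceeds 319 pts.

Farahani receives Ops role.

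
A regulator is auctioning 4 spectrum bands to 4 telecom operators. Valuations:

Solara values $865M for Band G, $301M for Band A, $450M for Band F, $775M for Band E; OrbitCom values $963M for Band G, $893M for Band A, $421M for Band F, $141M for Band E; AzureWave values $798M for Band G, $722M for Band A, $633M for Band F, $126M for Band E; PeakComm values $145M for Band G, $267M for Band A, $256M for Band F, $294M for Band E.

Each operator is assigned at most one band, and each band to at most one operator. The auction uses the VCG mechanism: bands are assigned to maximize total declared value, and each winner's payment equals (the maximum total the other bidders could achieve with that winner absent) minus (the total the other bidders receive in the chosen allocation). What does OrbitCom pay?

OrbitCom pays $52M.

Efficient allocation: Solara→Band E ($775M), OrbitCom→Band A ($893M), AzureWave→Band G ($798M), PeakComm→Band F ($256M); total welfare W = $2722M.
OrbitCom receives Band A at value $893M, so the others get W − 893 = $1829M.
Without OrbitCom: best allocation of the remaining 3 bidders over all 4 bands is Solara→Band G ($865M), AzureWave→Band A ($722M), PeakComm→Band E ($294M), total $1881M.
VCG payment = (others' best without OrbitCom) − (others' welfare with OrbitCom) = 1881 − 1829 = $52M.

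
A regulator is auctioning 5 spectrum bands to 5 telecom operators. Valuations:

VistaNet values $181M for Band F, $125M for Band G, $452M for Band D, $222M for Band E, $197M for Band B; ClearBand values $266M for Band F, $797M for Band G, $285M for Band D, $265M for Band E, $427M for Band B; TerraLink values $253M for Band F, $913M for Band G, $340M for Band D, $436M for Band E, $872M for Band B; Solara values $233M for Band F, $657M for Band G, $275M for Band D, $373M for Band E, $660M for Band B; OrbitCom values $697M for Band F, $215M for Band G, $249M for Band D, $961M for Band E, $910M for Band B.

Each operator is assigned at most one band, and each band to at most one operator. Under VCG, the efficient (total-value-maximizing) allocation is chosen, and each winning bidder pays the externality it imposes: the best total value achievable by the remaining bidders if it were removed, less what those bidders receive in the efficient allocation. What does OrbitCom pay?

OrbitCom pays $140M.

Efficient allocation: VistaNet→Band D ($452M), ClearBand→Band G ($797M), TerraLink→Band B ($872M), Solara→Band F ($233M), OrbitCom→Band E ($961M); total welfare W = $3315M.
OrbitCom receives Band E at value $961M, so the others get W − 961 = $2354M.
Without OrbitCom: best allocation of the remaining 4 bidders over all 5 bands is VistaNet→Band D ($452M), ClearBand→Band G ($797M), TerraLink→Band B ($872M), Solara→Band E ($373M), total $2494M.
VCG payment = (others' best without OrbitCom) − (others' welfare with OrbitCom) = 2494 − 2354 = $140M.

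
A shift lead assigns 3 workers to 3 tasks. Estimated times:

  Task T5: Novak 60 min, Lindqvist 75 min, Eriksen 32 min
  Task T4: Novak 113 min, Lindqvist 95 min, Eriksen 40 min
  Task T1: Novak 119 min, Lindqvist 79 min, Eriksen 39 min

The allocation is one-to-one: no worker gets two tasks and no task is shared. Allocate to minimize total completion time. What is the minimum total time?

Minimum total: 179 min

Treat this as an assignment problem: match each worker to one task.
Optimal: Novak→Task T5 (60 min), Lindqvist→Task T1 (79 min), Eriksen→Task T4 (40 min) — total 60+79+40 = 179 min.
Column-greedy (each task in turn goes to its cheapest remaining worker) gives 246 min, worse by 67.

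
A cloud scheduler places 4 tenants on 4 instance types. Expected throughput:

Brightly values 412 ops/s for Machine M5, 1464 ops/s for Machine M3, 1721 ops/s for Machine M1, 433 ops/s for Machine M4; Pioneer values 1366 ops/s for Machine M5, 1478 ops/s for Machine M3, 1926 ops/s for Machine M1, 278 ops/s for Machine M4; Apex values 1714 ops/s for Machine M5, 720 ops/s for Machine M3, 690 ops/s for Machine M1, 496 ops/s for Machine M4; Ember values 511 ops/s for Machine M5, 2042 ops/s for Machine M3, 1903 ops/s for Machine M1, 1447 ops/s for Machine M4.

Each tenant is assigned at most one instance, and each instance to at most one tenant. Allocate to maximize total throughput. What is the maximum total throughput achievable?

Maximum total: 6551 ops/s

Optimal: Brightly→Machine M3 (1464 ops/s), Pioneer→Machine M1 (1926 ops/s), Apex→Machine M5 (1714 ops/s), Ember→Machine M4 (1447 ops/s) — total 1464+1926+1714+1447 = 6551 ops/s.
Swapping Ember↔Apex (Ember→Machine M5 511 ops/s, Apex→Machine M4 496 ops/s) loses 2154.
No other one-to-one assignment exceeds 6551 ops/s.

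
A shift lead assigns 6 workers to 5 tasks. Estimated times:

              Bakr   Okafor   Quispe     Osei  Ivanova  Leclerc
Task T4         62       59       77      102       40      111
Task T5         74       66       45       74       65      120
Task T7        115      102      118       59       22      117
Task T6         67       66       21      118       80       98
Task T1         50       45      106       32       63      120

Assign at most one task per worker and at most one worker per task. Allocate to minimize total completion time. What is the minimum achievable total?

Minimum total: 203 min

Optimal: Bakr→Task T4 (62 min), Okafor→Task T5 (66 min), Ivanova→Task T7 (22 min), Quispe→Task T6 (21 min), Osei→Task T1 (32 min) — total 62+66+22+21+32 = 203 min.
Min-entry greedy (repeatedly take the single cheapest remaining cell) gives 208 min, worse by 5.
Next-best assignment: Okafor→Task T4, Bakr→Task T5, Ivanova→Task T7, Quispe→Task T6, Osei→Task T1 = 208 min.
Swapping Quispe↔Ivanova (Quispe→Task T7 118 min, Ivanova→Task T6 80 min) adds 155.
Checked against all permutations: 203 min is optimal.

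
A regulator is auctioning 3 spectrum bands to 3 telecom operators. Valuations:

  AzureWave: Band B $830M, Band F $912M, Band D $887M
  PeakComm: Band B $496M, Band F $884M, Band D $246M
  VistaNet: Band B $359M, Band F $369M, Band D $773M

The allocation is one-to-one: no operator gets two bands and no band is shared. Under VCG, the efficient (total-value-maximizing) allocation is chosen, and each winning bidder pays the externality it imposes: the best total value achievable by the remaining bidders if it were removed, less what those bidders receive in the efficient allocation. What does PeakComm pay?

PeakComm pays $82M.

Efficient allocation: AzureWave→Band B ($830M), PeakComm→Band F ($884M), VistaNet→Band D ($773M); total welfare W = $2487M.
PeakComm receives Band F at value $884M, so the others get W − 884 = $1603M.
Without PeakComm: best allocation of the remaining 2 bidders over all 3 bands is AzureWave→Band F ($912M), VistaNet→Band D ($773M), total $1685M.
VCG payment = (others' best without PeakComm) − (others' welfare with PeakComm) = 1685 − 1603 = $82M.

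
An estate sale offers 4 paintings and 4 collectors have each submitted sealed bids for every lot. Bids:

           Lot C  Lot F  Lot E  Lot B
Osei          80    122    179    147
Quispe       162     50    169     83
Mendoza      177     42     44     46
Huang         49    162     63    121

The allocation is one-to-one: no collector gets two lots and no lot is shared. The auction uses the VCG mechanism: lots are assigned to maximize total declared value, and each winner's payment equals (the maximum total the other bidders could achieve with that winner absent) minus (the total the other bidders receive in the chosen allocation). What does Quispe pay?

Efficient allocation: Osei→Lot B ($147), Quispe→Lot E ($169), Mendoza→Lot C ($177), Huang→Lot F ($162); total welfare W = $655.
Quispe receives Lot E at value $169, so the others get W − 169 = $486.
Without Quispe: best allocation of the remaining 3 bidders over all 4 lots is Osei→Lot E ($179), Mendoza→Lot C ($177), Huang→Lot F ($162), total $518.
VCG payment = (others' best without Quispe) − (others' welfare with Quispe) = 518 − 486 = $32.

Quispe pays $32.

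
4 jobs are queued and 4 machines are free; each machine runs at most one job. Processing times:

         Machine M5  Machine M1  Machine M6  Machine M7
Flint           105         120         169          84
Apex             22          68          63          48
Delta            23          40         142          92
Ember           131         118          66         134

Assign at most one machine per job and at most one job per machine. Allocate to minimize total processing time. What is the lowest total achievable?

Optimal: Flint→Machine M7 (84 min), Apex→Machine M5 (22 min), Delta→Machine M1 (40 min), Ember→Machine M6 (66 min) — total 84+22+40+66 = 212 min.
Every other assignment is strictly worse.

Min total: 212 min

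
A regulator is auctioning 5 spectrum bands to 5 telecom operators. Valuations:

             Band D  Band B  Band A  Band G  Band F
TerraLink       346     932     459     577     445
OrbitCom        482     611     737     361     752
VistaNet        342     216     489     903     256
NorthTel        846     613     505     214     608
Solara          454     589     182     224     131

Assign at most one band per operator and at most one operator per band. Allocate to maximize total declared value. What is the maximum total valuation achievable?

Optimal: TerraLink→Band B ($932M), OrbitCom→Band A ($737M), VistaNet→Band G ($903M), NorthTel→Band F ($608M), Solara→Band D ($454M) — total 932+737+903+608+454 = $3634M.
Max-entry greedy (repeatedly take the single best remaining cell) gives $3615M, worse by 19.
Next-best assignment: TerraLink→Band B, OrbitCom→Band F, VistaNet→Band G, NorthTel→Band D, Solara→Band A = $3615M.
Swapping NorthTel↔OrbitCom (NorthTel→Band A $505M, OrbitCom→Band F $752M) loses 88.
No other one-to-one assignment exceeds $3634M.

Maximum total: $3634M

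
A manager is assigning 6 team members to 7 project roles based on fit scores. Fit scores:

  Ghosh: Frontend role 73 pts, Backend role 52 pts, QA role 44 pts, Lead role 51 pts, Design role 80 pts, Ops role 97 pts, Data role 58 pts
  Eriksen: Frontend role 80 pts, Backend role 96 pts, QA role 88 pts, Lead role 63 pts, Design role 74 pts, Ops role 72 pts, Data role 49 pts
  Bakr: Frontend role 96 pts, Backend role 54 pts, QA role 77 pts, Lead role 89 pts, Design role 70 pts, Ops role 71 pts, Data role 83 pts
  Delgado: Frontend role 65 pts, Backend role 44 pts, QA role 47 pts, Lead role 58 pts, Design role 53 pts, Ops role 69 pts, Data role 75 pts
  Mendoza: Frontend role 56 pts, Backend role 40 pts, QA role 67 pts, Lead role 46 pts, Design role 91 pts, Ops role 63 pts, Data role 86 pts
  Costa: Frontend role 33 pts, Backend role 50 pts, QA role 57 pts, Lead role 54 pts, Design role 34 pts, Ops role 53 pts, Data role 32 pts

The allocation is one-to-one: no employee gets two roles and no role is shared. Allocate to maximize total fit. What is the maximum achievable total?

Maximum total: 512 pts

Treat this as an assignment problem: match each employee to one role.
Optimal: Ghosh→Ops role (97 pts), Eriksen→Backend role (96 pts), Bakr→Frontend role (96 pts), Delgado→Data role (75 pts), Mendoza→Design role (91 pts), Costa→QA role (57 pts) — total 97+96+96+75+91+57 = 512 pts.
Column-greedy (each role in turn goes to its best remaining employee) gives 450 pts, worse by 62.
Next-best assignment: Ghosh→Ops role, Eriksen→Backend role, Bakr→Frontend role, Delgado→Data role, Mendoza→Design role, Costa→Lead role = 509 pts.
Swapping Mendoza↔Bakr (Mendoza→Frontend role 56 pts, Bakr→Design role 70 pts) loses 61.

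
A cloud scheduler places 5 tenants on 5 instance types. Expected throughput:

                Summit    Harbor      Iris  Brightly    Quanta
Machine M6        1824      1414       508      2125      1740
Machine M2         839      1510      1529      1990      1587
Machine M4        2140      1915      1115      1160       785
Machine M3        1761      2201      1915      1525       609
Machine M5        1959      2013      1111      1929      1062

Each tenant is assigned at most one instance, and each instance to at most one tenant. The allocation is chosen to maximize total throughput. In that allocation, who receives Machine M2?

Brightly receives Machine M2.

Treat this as an assignment problem: match each tenant to one instance.
Optimal: Summit→Machine M4 (2140 ops/s), Harbor→Machine M5 (2013 ops/s), Iris→Machine M3 (1915 ops/s), Brightly→Machine M2 (1990 ops/s), Quanta→Machine M6 (1740 ops/s) — total 2140+2013+1915+1990+1740 = 9798 ops/s.
Column-greedy (each instance in turn goes to its best remaining tenant) gives 9164 ops/s, worse by 634.
Brightly's own top instance is Machine M6 (2125 ops/s), but forcing Brightly→Machine M6 and reassigning the rest optimally gives only 9780 ops/s — worse by 18.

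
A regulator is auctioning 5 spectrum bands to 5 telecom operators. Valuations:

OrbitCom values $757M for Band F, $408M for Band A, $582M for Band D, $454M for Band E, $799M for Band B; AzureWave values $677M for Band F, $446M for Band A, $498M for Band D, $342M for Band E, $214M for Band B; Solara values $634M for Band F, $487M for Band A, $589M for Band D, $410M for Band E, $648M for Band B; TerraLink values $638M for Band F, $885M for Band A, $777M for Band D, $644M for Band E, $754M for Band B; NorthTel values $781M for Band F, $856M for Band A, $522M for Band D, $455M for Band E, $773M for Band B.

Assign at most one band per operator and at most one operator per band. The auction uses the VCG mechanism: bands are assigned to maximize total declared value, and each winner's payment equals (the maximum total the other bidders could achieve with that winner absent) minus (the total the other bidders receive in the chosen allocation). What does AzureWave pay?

Efficient allocation: OrbitCom→Band B ($799M), AzureWave→Band F ($677M), Solara→Band D ($589M), TerraLink→Band E ($644M), NorthTel→Band A ($856M); total welfare W = $3565M.
AzureWave receives Band F at value $677M, so the others get W − 677 = $2888M.
Without AzureWave: best allocation of the remaining 4 bidders over all 5 bands is OrbitCom→Band B ($799M), Solara→Band F ($634M), TerraLink→Band D ($777M), NorthTel→Band A ($856M), total $3066M.
VCG payment = (others' best without AzureWave) − (others' welfare with AzureWave) = 3066 − 2888 = $178M.

AzureWave pays $178M.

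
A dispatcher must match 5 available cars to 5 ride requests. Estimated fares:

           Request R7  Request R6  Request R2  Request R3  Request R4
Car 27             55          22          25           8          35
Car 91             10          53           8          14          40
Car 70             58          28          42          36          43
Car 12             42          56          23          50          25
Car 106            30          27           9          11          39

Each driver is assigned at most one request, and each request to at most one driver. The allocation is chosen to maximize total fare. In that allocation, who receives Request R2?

Optimal: Car 27→Request R7 ($55), Car 91→Request R6 ($53), Car 70→Request R2 ($42), Car 12→Request R3 ($50), Car 106→Request R4 ($39) — total 55+53+42+50+39 = $239.
Max-entry greedy (repeatedly take the single best remaining cell) gives $190, worse by 49.
Next-best assignment: Car 27→Request R2, Car 91→Request R6, Car 70→Request R7, Car 12→Request R3, Car 106→Request R4 = $225.
Car 70's own top request is Request R7 ($58), but forcing Car 70→Request R7 and reassigning the rest optimally gives only $225 — worse by 14.

Car 70 receives Request R2.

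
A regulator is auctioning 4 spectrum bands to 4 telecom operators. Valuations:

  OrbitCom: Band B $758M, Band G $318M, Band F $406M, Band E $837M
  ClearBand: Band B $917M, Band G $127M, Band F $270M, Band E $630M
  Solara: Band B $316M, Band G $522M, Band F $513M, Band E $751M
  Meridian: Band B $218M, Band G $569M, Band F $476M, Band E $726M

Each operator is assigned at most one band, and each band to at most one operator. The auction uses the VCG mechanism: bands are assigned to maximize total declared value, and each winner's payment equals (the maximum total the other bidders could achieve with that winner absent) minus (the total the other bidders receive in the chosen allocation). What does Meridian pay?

Meridian pays $9M.

Efficient allocation: OrbitCom→Band E ($837M), ClearBand→Band B ($917M), Solara→Band F ($513M), Meridian→Band G ($569M); total welfare W = $2836M.
Meridian receives Band G at value $569M, so the others get W − 569 = $2267M.
Without Meridian: best allocation of the remaining 3 bidders over all 4 bands is OrbitCom→Band E ($837M), ClearBand→Band B ($917M), Solara→Band G ($522M), total $2276M.
VCG payment = (others' best without Meridian) − (others' welfare with Meridian) = 2276 − 2267 = $9M.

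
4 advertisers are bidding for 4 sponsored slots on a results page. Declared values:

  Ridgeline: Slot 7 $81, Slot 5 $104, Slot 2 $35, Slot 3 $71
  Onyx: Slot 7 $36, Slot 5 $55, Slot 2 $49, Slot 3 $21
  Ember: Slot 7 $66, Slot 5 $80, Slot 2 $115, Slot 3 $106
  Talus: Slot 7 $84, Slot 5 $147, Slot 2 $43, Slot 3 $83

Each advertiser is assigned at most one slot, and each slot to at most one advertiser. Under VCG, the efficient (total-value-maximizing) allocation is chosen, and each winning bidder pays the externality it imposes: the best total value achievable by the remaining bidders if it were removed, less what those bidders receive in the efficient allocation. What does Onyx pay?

Onyx pays $9.

Efficient allocation: Ridgeline→Slot 7 ($81), Onyx→Slot 2 ($49), Ember→Slot 3 ($106), Talus→Slot 5 ($147); total welfare W = $383.
Onyx receives Slot 2 at value $49, so the others get W − 49 = $334.
Without Onyx: best allocation of the remaining 3 bidders over all 4 slots is Ridgeline→Slot 7 ($81), Ember→Slot 2 ($115), Talus→Slot 5 ($147), total $343.
VCG payment = (others' best without Onyx) − (others' welfare with Onyx) = 343 − 334 = $9.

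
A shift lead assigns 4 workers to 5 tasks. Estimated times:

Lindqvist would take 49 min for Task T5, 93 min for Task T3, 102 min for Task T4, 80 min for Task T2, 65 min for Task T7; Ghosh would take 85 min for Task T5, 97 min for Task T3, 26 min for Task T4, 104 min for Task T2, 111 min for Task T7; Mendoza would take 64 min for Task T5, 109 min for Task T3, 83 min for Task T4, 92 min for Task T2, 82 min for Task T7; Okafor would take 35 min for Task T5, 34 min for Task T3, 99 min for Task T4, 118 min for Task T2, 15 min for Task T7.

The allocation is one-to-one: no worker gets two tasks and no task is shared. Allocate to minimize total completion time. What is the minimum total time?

Optimal: Lindqvist→Task T5 (49 min), Ghosh→Task T4 (26 min), Mendoza→Task T2 (92 min), Okafor→Task T7 (15 min) — total 49+26+92+15 = 182 min.
No other one-to-one assignment undercuts 182 min.

Min total: 182 min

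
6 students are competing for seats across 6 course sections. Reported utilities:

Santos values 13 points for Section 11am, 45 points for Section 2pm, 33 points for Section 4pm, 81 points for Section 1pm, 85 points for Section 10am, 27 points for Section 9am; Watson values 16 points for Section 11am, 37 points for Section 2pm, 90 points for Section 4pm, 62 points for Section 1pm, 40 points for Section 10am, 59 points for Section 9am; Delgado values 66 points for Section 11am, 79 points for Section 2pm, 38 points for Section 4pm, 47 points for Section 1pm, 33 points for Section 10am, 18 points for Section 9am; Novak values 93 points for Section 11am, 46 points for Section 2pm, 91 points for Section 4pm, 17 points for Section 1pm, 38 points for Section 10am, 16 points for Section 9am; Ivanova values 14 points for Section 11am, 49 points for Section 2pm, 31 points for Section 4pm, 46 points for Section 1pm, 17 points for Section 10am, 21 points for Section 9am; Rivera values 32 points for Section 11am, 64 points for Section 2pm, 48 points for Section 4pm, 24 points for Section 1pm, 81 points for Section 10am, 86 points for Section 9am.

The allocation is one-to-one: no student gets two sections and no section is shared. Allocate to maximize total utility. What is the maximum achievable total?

This is the linear assignment problem.
Optimal: Santos→Section 10am (85 points), Watson→Section 4pm (90 points), Delgado→Section 2pm (79 points), Novak→Section 11am (93 points), Ivanova→Section 1pm (46 points), Rivera→Section 9am (86 points) — total 85+90+79+93+46+86 = 479 points.
Column-greedy (each section in turn goes to its best remaining student) gives 445 points, worse by 34.

Max total: 479 points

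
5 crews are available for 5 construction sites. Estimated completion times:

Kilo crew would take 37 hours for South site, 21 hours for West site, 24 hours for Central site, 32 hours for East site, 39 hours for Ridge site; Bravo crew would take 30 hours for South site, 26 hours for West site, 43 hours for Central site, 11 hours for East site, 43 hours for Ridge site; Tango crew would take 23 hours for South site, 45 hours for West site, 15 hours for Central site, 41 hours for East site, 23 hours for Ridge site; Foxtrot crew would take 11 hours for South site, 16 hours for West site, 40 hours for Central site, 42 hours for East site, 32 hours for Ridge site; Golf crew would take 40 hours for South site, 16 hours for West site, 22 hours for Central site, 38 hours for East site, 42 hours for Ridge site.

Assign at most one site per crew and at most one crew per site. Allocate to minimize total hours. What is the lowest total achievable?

This is the linear assignment problem.
Optimal: Kilo crew→Central site (24 hours), Bravo crew→East site (11 hours), Tango crew→Ridge site (23 hours), Foxtrot crew→South site (11 hours), Golf crew→West site (16 hours) — total 24+11+23+11+16 = 85 hours.
Next-best assignment: Kilo crew→West site, Bravo crew→East site, Tango crew→Ridge site, Foxtrot crew→South site, Golf crew→Central site = 88 hours.
Checked against all permutations: 85 hours is optimal.

Min total: 85 hours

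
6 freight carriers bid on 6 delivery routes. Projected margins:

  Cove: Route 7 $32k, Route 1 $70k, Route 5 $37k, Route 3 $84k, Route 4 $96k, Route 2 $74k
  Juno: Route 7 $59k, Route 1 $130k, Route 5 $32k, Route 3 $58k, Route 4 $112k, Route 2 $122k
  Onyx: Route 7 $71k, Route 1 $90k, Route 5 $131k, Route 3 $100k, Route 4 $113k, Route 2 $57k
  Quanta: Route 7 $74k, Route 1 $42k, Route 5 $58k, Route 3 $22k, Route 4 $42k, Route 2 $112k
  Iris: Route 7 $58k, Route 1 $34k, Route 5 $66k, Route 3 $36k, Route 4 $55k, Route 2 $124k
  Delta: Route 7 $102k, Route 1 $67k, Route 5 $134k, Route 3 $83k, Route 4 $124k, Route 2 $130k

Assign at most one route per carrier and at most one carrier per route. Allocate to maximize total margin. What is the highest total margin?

Maximum total: $667k

This is a one-to-one assignment (maximum-weight bipartite matching).
Optimal: Cove→Route 3 ($84k), Juno→Route 1 ($130k), Onyx→Route 5 ($131k), Quanta→Route 7 ($74k), Iris→Route 2 ($124k), Delta→Route 4 ($124k) — total 84+130+131+74+124+124 = $667k.
Row-greedy (each carrier in turn takes its best remaining route) gives $610k, worse by 57.
Next-best assignment: Cove→Route 3, Juno→Route 1, Onyx→Route 4, Quanta→Route 7, Iris→Route 2, Delta→Route 5 = $659k.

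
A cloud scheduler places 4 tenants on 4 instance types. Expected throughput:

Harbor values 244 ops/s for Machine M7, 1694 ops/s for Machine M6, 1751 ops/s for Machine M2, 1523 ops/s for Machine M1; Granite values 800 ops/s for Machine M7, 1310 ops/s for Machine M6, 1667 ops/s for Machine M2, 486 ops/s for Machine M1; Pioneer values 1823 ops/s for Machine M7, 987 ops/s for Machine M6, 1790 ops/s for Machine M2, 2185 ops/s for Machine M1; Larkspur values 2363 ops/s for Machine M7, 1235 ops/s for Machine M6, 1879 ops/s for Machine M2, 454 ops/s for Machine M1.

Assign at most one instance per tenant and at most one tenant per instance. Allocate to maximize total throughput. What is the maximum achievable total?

Max total: 7909 ops/s

Optimal: Harbor→Machine M6 (1694 ops/s), Granite→Machine M2 (1667 ops/s), Pioneer→Machine M1 (2185 ops/s), Larkspur→Machine M7 (2363 ops/s) — total 1694+1667+2185+2363 = 7909 ops/s.
No other one-to-one assignment exceeds 7909 ops/s.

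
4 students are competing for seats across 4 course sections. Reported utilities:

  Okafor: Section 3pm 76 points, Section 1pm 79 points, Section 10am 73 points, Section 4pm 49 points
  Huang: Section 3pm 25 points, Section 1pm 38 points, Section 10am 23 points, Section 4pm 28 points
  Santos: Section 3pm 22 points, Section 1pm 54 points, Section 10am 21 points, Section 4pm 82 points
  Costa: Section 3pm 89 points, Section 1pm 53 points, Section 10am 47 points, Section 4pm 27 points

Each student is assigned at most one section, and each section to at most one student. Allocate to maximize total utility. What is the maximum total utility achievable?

This is a one-to-one assignment (maximum-weight bipartite matching).
Optimal: Okafor→Section 10am (73 points), Huang→Section 1pm (38 points), Santos→Section 4pm (82 points), Costa→Section 3pm (89 points) — total 73+38+82+89 = 282 points.
Column-greedy (each section in turn goes to its best remaining student) gives 273 points, worse by 9.

Maximum total: 282 points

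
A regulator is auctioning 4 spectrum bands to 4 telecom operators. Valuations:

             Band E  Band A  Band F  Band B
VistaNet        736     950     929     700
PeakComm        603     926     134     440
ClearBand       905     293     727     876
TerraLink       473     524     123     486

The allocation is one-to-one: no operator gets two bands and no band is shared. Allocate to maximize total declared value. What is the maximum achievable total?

Max total: $3246M

Optimal: VistaNet→Band F ($929M), PeakComm→Band A ($926M), ClearBand→Band E ($905M), TerraLink→Band B ($486M) — total 929+926+905+486 = $3246M.
Max-entry greedy (repeatedly take the single best remaining cell) gives $2475M, worse by 771.
Checked against all permutations: $3246M is optimal.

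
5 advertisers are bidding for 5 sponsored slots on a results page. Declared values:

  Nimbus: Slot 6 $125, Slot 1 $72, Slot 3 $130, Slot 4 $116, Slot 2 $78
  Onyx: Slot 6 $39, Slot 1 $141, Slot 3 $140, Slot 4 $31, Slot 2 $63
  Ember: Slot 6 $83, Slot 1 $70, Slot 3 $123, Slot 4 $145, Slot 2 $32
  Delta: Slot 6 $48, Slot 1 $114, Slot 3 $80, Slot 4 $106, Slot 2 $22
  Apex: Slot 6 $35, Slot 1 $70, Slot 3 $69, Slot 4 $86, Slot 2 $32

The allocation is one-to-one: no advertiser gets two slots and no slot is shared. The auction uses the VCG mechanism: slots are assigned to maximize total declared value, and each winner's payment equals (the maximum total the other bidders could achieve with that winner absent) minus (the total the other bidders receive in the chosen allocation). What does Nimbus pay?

Nimbus pays $3.

Efficient allocation: Nimbus→Slot 6 ($125), Onyx→Slot 3 ($140), Ember→Slot 4 ($145), Delta→Slot 1 ($114), Apex→Slot 2 ($32); total welfare W = $556.
Nimbus receives Slot 6 at value $125, so the others get W − 125 = $431.
Without Nimbus: best allocation of the remaining 4 bidders over all 5 slots is Onyx→Slot 3 ($140), Ember→Slot 4 ($145), Delta→Slot 1 ($114), Apex→Slot 6 ($35), total $434.
VCG payment = (others' best without Nimbus) − (others' welfare with Nimbus) = 434 − 431 = $3.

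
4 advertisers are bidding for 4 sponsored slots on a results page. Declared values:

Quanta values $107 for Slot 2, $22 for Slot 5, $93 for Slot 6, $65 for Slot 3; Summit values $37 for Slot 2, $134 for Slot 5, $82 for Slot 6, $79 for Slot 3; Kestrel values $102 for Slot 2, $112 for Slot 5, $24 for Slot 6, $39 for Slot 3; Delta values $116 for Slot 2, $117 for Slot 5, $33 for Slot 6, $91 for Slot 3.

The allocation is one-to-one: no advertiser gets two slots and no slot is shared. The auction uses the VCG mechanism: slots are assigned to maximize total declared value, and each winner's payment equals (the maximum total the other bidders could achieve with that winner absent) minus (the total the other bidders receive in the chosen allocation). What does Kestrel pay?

Efficient allocation: Quanta→Slot 6 ($93), Summit→Slot 5 ($134), Kestrel→Slot 2 ($102), Delta→Slot 3 ($91); total welfare W = $420.
Kestrel receives Slot 2 at value $102, so the others get W − 102 = $318.
Without Kestrel: best allocation of the remaining 3 bidders over all 4 slots is Quanta→Slot 6 ($93), Summit→Slot 5 ($134), Delta→Slot 2 ($116), total $343.
VCG payment = (others' best without Kestrel) − (others' welfare with Kestrel) = 343 − 318 = $25.

Kestrel pays $25.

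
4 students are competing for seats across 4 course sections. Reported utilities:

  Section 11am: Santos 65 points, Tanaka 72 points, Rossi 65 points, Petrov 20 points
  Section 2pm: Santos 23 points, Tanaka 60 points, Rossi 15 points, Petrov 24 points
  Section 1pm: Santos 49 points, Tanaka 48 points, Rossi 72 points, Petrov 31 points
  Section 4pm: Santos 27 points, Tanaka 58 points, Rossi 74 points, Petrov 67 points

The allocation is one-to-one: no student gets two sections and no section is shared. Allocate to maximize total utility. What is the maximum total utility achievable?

Maximum total: 264 points

Optimal: Santos→Section 11am (65 points), Tanaka→Section 2pm (60 points), Rossi→Section 1pm (72 points), Petrov→Section 4pm (67 points) — total 65+60+72+67 = 264 points.
Max-entry greedy (repeatedly take the single best remaining cell) gives 219 points, worse by 45.
Next-best assignment: Santos→Section 1pm, Tanaka→Section 2pm, Rossi→Section 11am, Petrov→Section 4pm = 241 points.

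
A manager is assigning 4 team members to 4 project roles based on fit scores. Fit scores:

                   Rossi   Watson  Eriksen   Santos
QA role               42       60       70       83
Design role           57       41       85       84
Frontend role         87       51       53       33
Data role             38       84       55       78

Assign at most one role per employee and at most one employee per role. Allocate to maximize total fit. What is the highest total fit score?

Optimal: Rossi→Frontend role (87 pts), Watson→Data role (84 pts), Eriksen→Design role (85 pts), Santos→QA role (83 pts) — total 87+84+85+83 = 339 pts.
No other one-to-one assignment exceeds 339 pts.

Max total: 339 pts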